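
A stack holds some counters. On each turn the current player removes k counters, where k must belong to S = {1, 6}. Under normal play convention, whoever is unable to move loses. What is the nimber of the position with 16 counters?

n :  0  1  2  3  4  5  6  7  8  9 10 11 12 13 14 15 16
G :  0  1  0  1  0  1  2  0  1  0  1  0  1  2  0  1  0

0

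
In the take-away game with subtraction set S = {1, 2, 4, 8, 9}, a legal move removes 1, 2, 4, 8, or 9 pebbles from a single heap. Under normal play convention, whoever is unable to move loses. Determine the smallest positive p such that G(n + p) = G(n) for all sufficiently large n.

n :  0  1  2  3  4  5  6  7  8  9 10 11 12 13 14 15 16 17 18 19 20 21 22 23 24 25 26 27
G :  0  1  2  0  1  2  0  1  2  3  4  5  3  0  1  2  0  1  2  0  1  2  3  4  5  3  0  1
G(n+13) = G(n) holds for n = 0,…,8 (a full window of length max(S) = 9), so the sequence is purely periodic with period 13.

13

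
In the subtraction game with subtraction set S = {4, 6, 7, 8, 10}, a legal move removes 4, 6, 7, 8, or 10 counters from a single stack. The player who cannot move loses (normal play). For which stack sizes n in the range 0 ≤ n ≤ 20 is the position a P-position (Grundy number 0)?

0, 1, 2, 3, 14, 15, 16, 17

G(0) = 0
G(1) = mex{} = 0
G(2) = mex{} = 0
G(3) = mex{} = 0
G(4) = mex{0} = 1
G(5) = mex{0} = 1
G(6) = mex{0,0} = 1
G(7) = mex{0,0,0} = 1
G(8) = mex{1,0,0,0} = 2
G(9) = mex{1,0,0,0} = 2
G(10) = mex{1,1,0,0,0} = 2
G(11) = mex{1,1,1,0,0} = 2
G(12) = mex{2,1,1,1,0} = 3
G(13) = mex{2,1,1,1,0} = 3
G(14) = mex{2,2,1,1,1} = 0
G(15) = mex{2,2,2,1,1} = 0
G(16) = mex{3,2,2,2,1} = 0
G(17) = mex{3,2,2,2,1} = 0
G(18) = mex{0,3,2,2,2} = 1
G(19) = mex{0,3,3,2,2} = 1
G(20) = mex{0,0,3,3,2} = 1
P-positions are exactly the n with G(n) = 0.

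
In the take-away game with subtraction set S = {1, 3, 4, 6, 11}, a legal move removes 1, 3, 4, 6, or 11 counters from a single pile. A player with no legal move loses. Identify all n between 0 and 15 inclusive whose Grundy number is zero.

G(0) = 0
G(1) = mex{0} = 1
G(2) = mex{1} = 0
G(3) = mex{0,0} = 1
G(4) = mex{1,1,0} = 2
G(5) = mex{2,0,1} = 3
G(6) = mex{3,1,0,0} = 2
G(7) = mex{2,2,1,1} = 0
G(8) = mex{0,3,2,0} = 1
G(9) = mex{1,2,3,1} = 0
G(10) = mex{0,0,2,2} = 1
G(11) = mex{1,1,0,3,0} = 2
G(12) = mex{2,0,1,2,1} = 3
G(13) = mex{3,1,0,0,0} = 2
G(14) = mex{2,2,1,1,1} = 0
G(15) = mex{0,3,2,0,2} = 1
P-positions are exactly the n with G(n) = 0.

0, 2, 7, 9, 14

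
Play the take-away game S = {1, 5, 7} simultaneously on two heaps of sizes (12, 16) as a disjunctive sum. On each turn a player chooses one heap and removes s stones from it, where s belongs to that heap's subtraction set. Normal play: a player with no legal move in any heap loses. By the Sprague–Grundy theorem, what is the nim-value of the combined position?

All heaps use S = {1, 5, 7}:
n :  0  1  2  3  4  5  6  7  8  9 10 11 12 13 14 15 16
G :  0  1  0  1  0  1  0  1  0  1  0  1  0  1  0  1  0
Heap A: G(12) = 0.
Heap B: G(16) = 0.
Combined Grundy value = 0 ⊕ 0 = 0.

0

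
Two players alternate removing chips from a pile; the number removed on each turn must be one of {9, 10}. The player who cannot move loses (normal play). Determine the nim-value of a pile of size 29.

1

n :  0  1  2  3  4  5  6  7  8  9 10 11 12 13 14 15 16 17 18 19 20 21 22 23 24 25 26 27 28 29
G :  0  0  0  0  0  0  0  0  0  1  1  1  1  1  1  1  1  1  2  0  0  0  0  0  0  0  0  0  1  1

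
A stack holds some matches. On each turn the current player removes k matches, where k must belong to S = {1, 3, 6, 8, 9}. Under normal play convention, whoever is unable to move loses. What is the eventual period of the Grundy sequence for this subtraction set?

14

G(0) = 0
G(1) = mex{0} = 1
G(2) = mex{1} = 0
G(3) = mex{0,0} = 1
G(4) = mex{1,1} = 0
G(5) = mex{0,0} = 1
G(6) = mex{1,1,0} = 2
G(7) = mex{2,0,1} = 3
G(8) = mex{3,1,0,0} = 2
G(9) = mex{2,2,1,1,0} = 3
G(10) = mex{3,3,0,0,1} = 2
G(11) = mex{2,2,1,1,0} = 3
G(12) = mex{3,3,2,0,1} = 4
G(13) = mex{4,2,3,1,0} = 5
G(14) = mex{5,3,2,2,1} = 0
G(15) = mex{0,4,3,3,2} = 1
G(16) = mex{1,5,2,2,3} = 0
G(17) = mex{0,0,3,3,2} = 1
G(18) = mex{1,1,4,2,3} = 0
G(19) = mex{0,0,5,3,2} = 1
G(20) = mex{1,1,0,4,3} = 2
G(21) = mex{2,0,1,5,4} = 3
G(22) = mex{3,1,0,0,5} = 2
G(23) = mex{2,2,1,1,0} = 3
G(24) = mex{3,3,0,0,1} = 2
G(25) = mex{2,2,1,1,0} = 3
G(26) = mex{3,3,2,0,1} = 4
G(27) = mex{4,2,3,1,0} = 5
G(28) = mex{5,3,2,2,1} = 0
G(29) = mex{0,4,3,3,2} = 1
G(n+14) = G(n) holds for n = 0,…,8 (a full window of length max(S) = 9), so the sequence is purely periodic with period 14.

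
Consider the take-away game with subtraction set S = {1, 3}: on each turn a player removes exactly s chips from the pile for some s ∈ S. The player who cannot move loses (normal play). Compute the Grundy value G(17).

1

G(0) = 0
G(1) = mex{0} = 1
G(2) = mex{1} = 0
G(3) = mex{0,0} = 1
G(4) = mex{1,1} = 0
G(5) = mex{0,0} = 1
G(6) = mex{1,1} = 0
G(7) = mex{0,0} = 1
G(8) = mex{1,1} = 0
G(9) = mex{0,0} = 1
G(10) = mex{1,1} = 0
G(11) = mex{0,0} = 1
G(12) = mex{1,1} = 0
G(13) = mex{0,0} = 1
G(14) = mex{1,1} = 0
G(15) = mex{0,0} = 1
G(16) = mex{1,1} = 0
G(17) = mex{0,0} = 1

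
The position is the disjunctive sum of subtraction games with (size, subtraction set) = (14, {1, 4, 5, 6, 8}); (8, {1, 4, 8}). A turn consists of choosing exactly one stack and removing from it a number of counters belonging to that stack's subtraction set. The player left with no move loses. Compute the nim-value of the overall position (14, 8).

Stack A, S = {1, 4, 5, 6, 8}:
G(0) = 0
G(1) = mex{0} = 1
G(2) = mex{1} = 0
G(3) = mex{0} = 1
G(4) = mex{1,0} = 2
G(5) = mex{2,1,0} = 3
G(6) = mex{3,0,1,0} = 2
G(7) = mex{2,1,0,1} = 3
G(8) = mex{3,2,1,0,0} = 4
G(9) = mex{4,3,2,1,1} = 0
G(10) = mex{0,2,3,2,0} = 1
G(11) = mex{1,3,2,3,1} = 0
G(12) = mex{0,4,3,2,2} = 1
G(13) = mex{1,0,4,3,3} = 2
G(14) = mex{2,1,0,4,2} = 3
G_A(14) = 3.
Stack B, S = {1, 4, 8}:
G(0) = 0
G(1) = mex{0} = 1
G(2) = mex{1} = 0
G(3) = mex{0} = 1
G(4) = mex{1,0} = 2
G(5) = mex{2,1} = 0
G(6) = mex{0,0} = 1
G(7) = mex{1,1} = 0
G(8) = mex{0,2,0} = 1
G_B(8) = 1.
Combined Grundy value = 3 ⊕ 1 = 2.

2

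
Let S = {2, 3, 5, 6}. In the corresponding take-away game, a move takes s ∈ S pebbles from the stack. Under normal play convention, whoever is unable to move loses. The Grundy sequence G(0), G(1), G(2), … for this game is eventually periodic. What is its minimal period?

8

G(0) = 0
G(1) = mex{} = 0
G(2) = mex{0} = 1
G(3) = mex{0,0} = 1
G(4) = mex{1,0} = 2
G(5) = mex{1,1,0} = 2
G(6) = mex{2,1,0,0} = 3
G(7) = mex{2,2,1,0} = 3
G(8) = mex{3,2,1,1} = 0
G(9) = mex{3,3,2,1} = 0
G(10) = mex{0,3,2,2} = 1
G(11) = mex{0,0,3,2} = 1
G(12) = mex{1,0,3,3} = 2
G(13) = mex{1,1,0,3} = 2
G(14) = mex{2,1,0,0} = 3
G(15) = mex{2,2,1,0} = 3
G(16) = mex{3,2,1,1} = 0
G(17) = mex{3,3,2,1} = 0
G(n+8) = G(n) holds for n = 0,…,5 (a full window of length max(S) = 6), so the sequence is purely periodic with period 8.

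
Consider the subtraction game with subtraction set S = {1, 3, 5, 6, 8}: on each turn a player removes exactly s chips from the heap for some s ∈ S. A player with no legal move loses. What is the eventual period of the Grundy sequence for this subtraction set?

n :  0  1  2  3  4  5  6  7  8  9 10 11 12 13 14 15 16 17 18 19 20 21 22 23
G :  0  1  0  1  0  1  2  3  2  3  2  0  1  0  1  0  1  2  3  2  3  2  0  1
G(n+11) = G(n) holds for n = 0,…,7 (a full window of length max(S) = 8), so the sequence is purely periodic with period 11.

11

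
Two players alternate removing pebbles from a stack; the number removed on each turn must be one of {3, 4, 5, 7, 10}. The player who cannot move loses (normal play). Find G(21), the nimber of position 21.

G(0) = 0
G(1) = mex{} = 0
G(2) = mex{} = 0
G(3) = mex{0} = 1
G(4) = mex{0,0} = 1
G(5) = mex{0,0,0} = 1
G(6) = mex{1,0,0} = 2
G(7) = mex{1,1,0,0} = 2
G(8) = mex{1,1,1,0} = 2
G(9) = mex{2,1,1,0} = 3
G(10) = mex{2,2,1,1,0} = 3
G(11) = mex{2,2,2,1,0} = 3
G(12) = mex{3,2,2,1,0} = 4
G(13) = mex{3,3,2,2,1} = 0
G(14) = mex{3,3,3,2,1} = 0
G(15) = mex{4,3,3,2,1} = 0
G(16) = mex{0,4,3,3,2} = 1
G(17) = mex{0,0,4,3,2} = 1
G(18) = mex{0,0,0,3,2} = 1
G(19) = mex{1,0,0,4,3} = 2
G(20) = mex{1,1,0,0,3} = 2
G(21) = mex{1,1,1,0,3} = 2

2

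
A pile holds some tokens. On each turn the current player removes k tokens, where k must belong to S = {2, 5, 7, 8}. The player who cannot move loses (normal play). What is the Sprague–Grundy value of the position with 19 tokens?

2

n :  0  1  2  3  4  5  6  7  8  9 10 11 12 13 14 15 16 17 18 19
G :  0  0  1  1  0  2  1  3  2  2  0  3  1  0  0  1  1  3  2  2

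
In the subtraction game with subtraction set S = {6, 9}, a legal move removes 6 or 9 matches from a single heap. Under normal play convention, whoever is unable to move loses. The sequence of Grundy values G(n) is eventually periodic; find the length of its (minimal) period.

15

G(0) = 0
G(1) = mex{} = 0
G(2) = mex{} = 0
G(3) = mex{} = 0
G(4) = mex{} = 0
G(5) = mex{} = 0
G(6) = mex{0} = 1
G(7) = mex{0} = 1
G(8) = mex{0} = 1
G(9) = mex{0,0} = 1
G(10) = mex{0,0} = 1
G(11) = mex{0,0} = 1
G(12) = mex{1,0} = 2
G(13) = mex{1,0} = 2
G(14) = mex{1,0} = 2
G(15) = mex{1,1} = 0
G(16) = mex{1,1} = 0
G(17) = mex{1,1} = 0
G(18) = mex{2,1} = 0
G(19) = mex{2,1} = 0
G(20) = mex{2,1} = 0
G(21) = mex{0,2} = 1
G(22) = mex{0,2} = 1
G(23) = mex{0,2} = 1
G(24) = mex{0,0} = 1
G(25) = mex{0,0} = 1
G(26) = mex{0,0} = 1
G(27) = mex{1,0} = 2
G(28) = mex{1,0} = 2
G(29) = mex{1,0} = 2
G(30) = mex{1,1} = 0
G(31) = mex{1,1} = 0
G(n+15) = G(n) holds for n = 0,…,8 (a full window of length max(S) = 9), so the sequence is purely periodic with period 15.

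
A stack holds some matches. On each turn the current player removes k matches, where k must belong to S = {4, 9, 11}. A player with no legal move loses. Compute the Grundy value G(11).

2

n :  0  1  2  3  4  5  6  7  8  9 10 11
G :  0  0  0  0  1  1  1  1  0  2  2  2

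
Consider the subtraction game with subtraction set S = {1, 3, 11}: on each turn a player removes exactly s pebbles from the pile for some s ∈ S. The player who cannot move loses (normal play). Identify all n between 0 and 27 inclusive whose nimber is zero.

0, 2, 4, 6, 8, 10, 12, 14, 16, 18, 20, 22, 24, 26

n :  0  1  2  3  4  5  6  7  8  9 10 11 12 13 14 15 16 17 18 19 20 21 22 23 24 25 26 27
G :  0  1  0  1  0  1  0  1  0  1  0  1  0  1  0  1  0  1  0  1  0  1  0  1  0  1  0  1
P-positions are exactly the n with G(n) = 0.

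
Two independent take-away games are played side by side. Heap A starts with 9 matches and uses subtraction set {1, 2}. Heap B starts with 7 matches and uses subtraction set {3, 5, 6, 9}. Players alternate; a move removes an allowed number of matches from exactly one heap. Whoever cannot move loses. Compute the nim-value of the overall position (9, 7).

Heap A, S = {1, 2}:
n : 0 1 2 3 4 5 6 7 8 9
G : 0 1 2 0 1 2 0 1 2 0
G_A(9) = 0.
Heap B, S = {3, 5, 6, 9}:
G(0) = 0
G(1) = mex{} = 0
G(2) = mex{} = 0
G(3) = mex{0} = 1
G(4) = mex{0} = 1
G(5) = mex{0,0} = 1
G(6) = mex{1,0,0} = 2
G(7) = mex{1,0,0} = 2
G_B(7) = 2.
Combined Grundy value = 0 ⊕ 2 = 2.

2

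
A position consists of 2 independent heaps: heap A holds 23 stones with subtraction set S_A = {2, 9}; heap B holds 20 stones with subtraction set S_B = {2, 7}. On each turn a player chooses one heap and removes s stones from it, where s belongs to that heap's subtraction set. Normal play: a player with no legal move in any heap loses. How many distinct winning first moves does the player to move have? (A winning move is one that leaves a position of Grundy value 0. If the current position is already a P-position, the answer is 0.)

Heap A, S = {2, 9}:
G(0) = 0
G(1) = mex{} = 0
G(2) = mex{0} = 1
G(3) = mex{0} = 1
G(4) = mex{1} = 0
G(5) = mex{1} = 0
G(6) = mex{0} = 1
G(7) = mex{0} = 1
G(8) = mex{1} = 0
G(9) = mex{1,0} = 2
G(10) = mex{0,0} = 1
G(11) = mex{2,1} = 0
G(12) = mex{1,1} = 0
G(13) = mex{0,0} = 1
G(14) = mex{0,0} = 1
G(15) = mex{1,1} = 0
G(16) = mex{1,1} = 0
G(17) = mex{0,0} = 1
G(18) = mex{0,2} = 1
G(19) = mex{1,1} = 0
G(20) = mex{1,0} = 2
G(21) = mex{0,0} = 1
G(22) = mex{2,1} = 0
G(23) = mex{1,1} = 0
G_A(23) = 0.
Heap B, S = {2, 7}:
G(0) = 0
G(1) = mex{} = 0
G(2) = mex{0} = 1
G(3) = mex{0} = 1
G(4) = mex{1} = 0
G(5) = mex{1} = 0
G(6) = mex{0} = 1
G(7) = mex{0,0} = 1
G(8) = mex{1,0} = 2
G(9) = mex{1,1} = 0
G(10) = mex{2,1} = 0
G(11) = mex{0,0} = 1
G(12) = mex{0,0} = 1
G(13) = mex{1,1} = 0
G(14) = mex{1,1} = 0
G(15) = mex{0,2} = 1
G(16) = mex{0,0} = 1
G(17) = mex{1,0} = 2
G(18) = mex{1,1} = 0
G(19) = mex{2,1} = 0
G(20) = mex{0,0} = 1
G_B(20) = 1.
Combined Grundy value = 0 ⊕ 1 = 1.
A winning move leaves total XOR = 0, i.e. changes one component's Grundy value g to g ⊕ X where X is the current total.
Heap A: need g' = 0⊕1 = 1. Options: 23−2→G=1, 23−9→G=1. Hits: 2.
Heap B: need g' = 1⊕1 = 0. Options: 20−2→G=0, 20−7→G=0. Hits: 2.

4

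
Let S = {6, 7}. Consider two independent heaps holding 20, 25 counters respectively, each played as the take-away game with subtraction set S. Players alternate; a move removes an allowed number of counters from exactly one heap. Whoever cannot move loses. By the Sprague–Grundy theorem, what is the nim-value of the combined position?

All heaps use S = {6, 7}:
n :  0  1  2  3  4  5  6  7  8  9 10 11 12 13 14 15 16 17 18 19 20 21 22 23 24 25
G :  0  0  0  0  0  0  1  1  1  1  1  1  2  0  0  0  0  0  0  1  1  1  1  1  1  2
Heap A: G(20) = 1.
Heap B: G(25) = 2.
Combined Grundy value = 1 ⊕ 2 = 3.

3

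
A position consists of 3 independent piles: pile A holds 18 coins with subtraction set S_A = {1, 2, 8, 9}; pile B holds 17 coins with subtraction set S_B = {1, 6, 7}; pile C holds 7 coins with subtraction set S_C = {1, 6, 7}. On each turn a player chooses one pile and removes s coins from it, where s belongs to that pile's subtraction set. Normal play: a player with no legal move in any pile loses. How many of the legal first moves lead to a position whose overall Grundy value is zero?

Pile A, S = {1, 2, 8, 9}:
n :  0  1  2  3  4  5  6  7  8  9 10 11 12 13 14 15 16 17 18
G :  0  1  2  0  1  2  0  1  2  3  0  1  2  0  1  2  0  1  2
G_A(18) = 2.
Pile B, S = {1, 6, 7}:
G(0) = 0
G(1) = mex{0} = 1
G(2) = mex{1} = 0
G(3) = mex{0} = 1
G(4) = mex{1} = 0
G(5) = mex{0} = 1
G(6) = mex{1,0} = 2
G(7) = mex{2,1,0} = 3
G(8) = mex{3,0,1} = 2
G(9) = mex{2,1,0} = 3
G(10) = mex{3,0,1} = 2
G(11) = mex{2,1,0} = 3
G(12) = mex{3,2,1} = 0
G(13) = mex{0,3,2} = 1
G(14) = mex{1,2,3} = 0
G(15) = mex{0,3,2} = 1
G(16) = mex{1,2,3} = 0
G(17) = mex{0,3,2} = 1
G_B(17) = 1.
Pile C, S = {1, 6, 7}:
G(0) = 0
G(1) = mex{0} = 1
G(2) = mex{1} = 0
G(3) = mex{0} = 1
G(4) = mex{1} = 0
G(5) = mex{0} = 1
G(6) = mex{1,0} = 2
G(7) = mex{2,1,0} = 3
G_C(7) = 3.
Combined Grundy value = 2 ⊕ 1 ⊕ 3 = 0.
A winning move leaves total XOR = 0, i.e. changes one component's Grundy value g to g ⊕ X where X is the current total.
Pile A: target g' = 2⊕0 = 2, but every legal move changes the Grundy value (mex property), so 0 moves.
Pile B: target g' = 1⊕0 = 1, but every legal move changes the Grundy value (mex property), so 0 moves.
Pile C: target g' = 3⊕0 = 3, but every legal move changes the Grundy value (mex property), so 0 moves.

0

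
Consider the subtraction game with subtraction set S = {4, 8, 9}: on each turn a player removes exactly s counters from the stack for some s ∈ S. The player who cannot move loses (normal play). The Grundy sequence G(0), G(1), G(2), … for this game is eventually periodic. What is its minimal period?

13

n :  0  1  2  3  4  5  6  7  8  9 10 11 12 13 14 15 16 17 18 19 20 21 22 23 24 25 26 27
G :  0  0  0  0  1  1  1  1  2  2  2  2  3  0  0  0  0  1  1  1  1  2  2  2  2  3  0  0
G(n+13) = G(n) holds for n = 0,…,8 (a full window of length max(S) = 9), so the sequence is purely periodic with period 13.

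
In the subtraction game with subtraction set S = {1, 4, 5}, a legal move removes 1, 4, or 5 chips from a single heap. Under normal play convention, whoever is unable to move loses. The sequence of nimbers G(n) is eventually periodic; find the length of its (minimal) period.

8

n :  0  1  2  3  4  5  6  7  8  9 10 11 12 13 14 15 16 17
G :  0  1  0  1  2  3  2  3  0  1  0  1  2  3  2  3  0  1
G(n+8) = G(n) holds for n = 0,…,4 (a full window of length max(S) = 5), so the sequence is purely periodic with period 8.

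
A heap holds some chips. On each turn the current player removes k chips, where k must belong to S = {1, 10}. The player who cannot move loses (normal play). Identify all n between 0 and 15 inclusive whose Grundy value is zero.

0, 2, 4, 6, 8, 11, 13, 15

G(0) = 0
G(1) = mex{0} = 1
G(2) = mex{1} = 0
G(3) = mex{0} = 1
G(4) = mex{1} = 0
G(5) = mex{0} = 1
G(6) = mex{1} = 0
G(7) = mex{0} = 1
G(8) = mex{1} = 0
G(9) = mex{0} = 1
G(10) = mex{1,0} = 2
G(11) = mex{2,1} = 0
G(12) = mex{0,0} = 1
G(13) = mex{1,1} = 0
G(14) = mex{0,0} = 1
G(15) = mex{1,1} = 0
P-positions are exactly the n with G(n) = 0.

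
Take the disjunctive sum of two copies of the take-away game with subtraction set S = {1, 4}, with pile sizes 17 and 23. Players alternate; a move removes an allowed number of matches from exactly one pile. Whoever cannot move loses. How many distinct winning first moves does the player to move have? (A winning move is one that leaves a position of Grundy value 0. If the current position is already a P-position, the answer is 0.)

All piles use S = {1, 4}:
G(0) = 0
G(1) = mex{0} = 1
G(2) = mex{1} = 0
G(3) = mex{0} = 1
G(4) = mex{1,0} = 2
G(5) = mex{2,1} = 0
G(6) = mex{0,0} = 1
G(7) = mex{1,1} = 0
G(8) = mex{0,2} = 1
G(9) = mex{1,0} = 2
G(10) = mex{2,1} = 0
G(11) = mex{0,0} = 1
G(12) = mex{1,1} = 0
G(13) = mex{0,2} = 1
G(14) = mex{1,0} = 2
G(15) = mex{2,1} = 0
G(16) = mex{0,0} = 1
G(17) = mex{1,1} = 0
G(18) = mex{0,2} = 1
G(19) = mex{1,0} = 2
G(20) = mex{2,1} = 0
G(21) = mex{0,0} = 1
G(22) = mex{1,1} = 0
G(23) = mex{0,2} = 1
Pile A: G(17) = 0.
Pile B: G(23) = 1.
Combined Grundy value = 0 ⊕ 1 = 1.
A winning move leaves total XOR = 0, i.e. changes one component's Grundy value g to g ⊕ X where X is the current total.
Pile A: need g' = 0⊕1 = 1. Options: 17−1→G=1, 17−4→G=1. Hits: 2.
Pile B: need g' = 1⊕1 = 0. Options: 23−1→G=0, 23−4→G=2. Hits: 1.

3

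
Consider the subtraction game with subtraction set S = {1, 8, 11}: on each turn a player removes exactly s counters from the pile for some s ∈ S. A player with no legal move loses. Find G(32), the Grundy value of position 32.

G(0) = 0
G(1) = mex{0} = 1
G(2) = mex{1} = 0
G(3) = mex{0} = 1
G(4) = mex{1} = 0
G(5) = mex{0} = 1
G(6) = mex{1} = 0
G(7) = mex{0} = 1
G(8) = mex{1,0} = 2
G(9) = mex{2,1} = 0
G(10) = mex{0,0} = 1
G(11) = mex{1,1,0} = 2
G(12) = mex{2,0,1} = 3
G(13) = mex{3,1,0} = 2
G(14) = mex{2,0,1} = 3
G(15) = mex{3,1,0} = 2
G(16) = mex{2,2,1} = 0
G(17) = mex{0,0,0} = 1
G(18) = mex{1,1,1} = 0
G(19) = mex{0,2,2} = 1
G(20) = mex{1,3,0} = 2
G(21) = mex{2,2,1} = 0
G(22) = mex{0,3,2} = 1
G(23) = mex{1,2,3} = 0
G(24) = mex{0,0,2} = 1
G(25) = mex{1,1,3} = 0
G(26) = mex{0,0,2} = 1
G(27) = mex{1,1,0} = 2
G(28) = mex{2,2,1} = 0
G(29) = mex{0,0,0} = 1
G(30) = mex{1,1,1} = 0
G(31) = mex{0,0,2} = 1
G(32) = mex{1,1,0} = 2

2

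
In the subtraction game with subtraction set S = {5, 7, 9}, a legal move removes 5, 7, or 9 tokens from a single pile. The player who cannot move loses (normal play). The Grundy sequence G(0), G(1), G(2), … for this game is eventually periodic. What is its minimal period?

14

n :  0  1  2  3  4  5  6  7  8  9 10 11 12 13 14 15 16 17 18 19 20 21 22 23 24 25 26 27 28 29
G :  0  0  0  0  0  1  1  1  1  1  2  2  2  2  0  0  0  0  0  1  1  1  1  1  2  2  2  2  0  0
G(n+14) = G(n) holds for n = 0,…,8 (a full window of length max(S) = 9), so the sequence is purely periodic with period 14.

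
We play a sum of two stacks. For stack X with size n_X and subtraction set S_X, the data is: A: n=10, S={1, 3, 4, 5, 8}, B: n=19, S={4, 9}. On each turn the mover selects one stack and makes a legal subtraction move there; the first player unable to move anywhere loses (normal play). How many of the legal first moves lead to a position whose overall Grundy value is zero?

Stack A, S = {1, 3, 4, 5, 8}:
G(0) = 0
G(1) = mex{0} = 1
G(2) = mex{1} = 0
G(3) = mex{0,0} = 1
G(4) = mex{1,1,0} = 2
G(5) = mex{2,0,1,0} = 3
G(6) = mex{3,1,0,1} = 2
G(7) = mex{2,2,1,0} = 3
G(8) = mex{3,3,2,1,0} = 4
G(9) = mex{4,2,3,2,1} = 0
G(10) = mex{0,3,2,3,0} = 1
G_A(10) = 1.
Stack B, S = {4, 9}:
n :  0  1  2  3  4  5  6  7  8  9 10 11 12 13 14 15 16 17 18 19
G :  0  0  0  0  1  1  1  1  0  2  2  2  1  0  0  0  0  1  1  1
G_B(19) = 1.
Combined Grundy value = 1 ⊕ 1 = 0.
A winning move leaves total XOR = 0, i.e. changes one component's Grundy value g to g ⊕ X where X is the current total.
Stack A: target g' = 1⊕0 = 1, but every legal move changes the Grundy value (mex property), so 0 moves.
Stack B: target g' = 1⊕0 = 1, but every legal move changes the Grundy value (mex property), so 0 moves.

0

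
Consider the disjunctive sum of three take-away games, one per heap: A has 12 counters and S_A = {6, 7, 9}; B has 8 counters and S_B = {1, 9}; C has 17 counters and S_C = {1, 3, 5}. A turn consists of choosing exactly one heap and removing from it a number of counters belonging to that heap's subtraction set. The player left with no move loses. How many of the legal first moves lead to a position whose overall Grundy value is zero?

1

Heap A, S = {6, 7, 9}:
n :  0  1  2  3  4  5  6  7  8  9 10 11 12
G :  0  0  0  0  0  0  1  1  1  1  1  1  2
G_A(12) = 2.
Heap B, S = {1, 9}:
n : 0 1 2 3 4 5 6 7 8
G : 0 1 0 1 0 1 0 1 0
G_B(8) = 0.
Heap C, S = {1, 3, 5}:
n :  0  1  2  3  4  5  6  7  8  9 10 11 12 13 14 15 16 17
G :  0  1  0  1  0  1  0  1  0  1  0  1  0  1  0  1  0  1
G_C(17) = 1.
Combined Grundy value = 2 ⊕ 0 ⊕ 1 = 3.
A winning move leaves total XOR = 0, i.e. changes one component's Grundy value g to g ⊕ X where X is the current total.
Heap A: need g' = 2⊕3 = 1. Options: 12−6→G=1, 12−7→G=0, 12−9→G=0. Hits: 1.
Heap B: need g' = 0⊕3 = 3. Options: 8−1→G=1. Hits: 0.
Heap C: need g' = 1⊕3 = 2. Options: 17−1→G=0, 17−3→G=0, 17−5→G=0. Hits: 0.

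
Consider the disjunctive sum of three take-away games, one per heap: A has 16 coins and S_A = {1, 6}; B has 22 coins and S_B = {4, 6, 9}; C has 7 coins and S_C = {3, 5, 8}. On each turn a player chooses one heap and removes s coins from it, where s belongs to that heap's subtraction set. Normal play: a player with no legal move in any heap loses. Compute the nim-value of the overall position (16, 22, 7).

Heap A, S = {1, 6}:
G(0) = 0
G(1) = mex{0} = 1
G(2) = mex{1} = 0
G(3) = mex{0} = 1
G(4) = mex{1} = 0
G(5) = mex{0} = 1
G(6) = mex{1,0} = 2
G(7) = mex{2,1} = 0
G(8) = mex{0,0} = 1
G(9) = mex{1,1} = 0
G(10) = mex{0,0} = 1
G(11) = mex{1,1} = 0
G(12) = mex{0,2} = 1
G(13) = mex{1,0} = 2
G(14) = mex{2,1} = 0
G(15) = mex{0,0} = 1
G(16) = mex{1,1} = 0
G_A(16) = 0.
Heap B, S = {4, 6, 9}:
n :  0  1  2  3  4  5  6  7  8  9 10 11 12 13 14 15 16 17 18 19 20 21 22
G :  0  0  0  0  1  1  1  1  2  2  2  2  3  0  0  0  0  1  1  1  1  2  2
G_B(22) = 2.
Heap C, S = {3, 5, 8}:
G(0) = 0
G(1) = mex{} = 0
G(2) = mex{} = 0
G(3) = mex{0} = 1
G(4) = mex{0} = 1
G(5) = mex{0,0} = 1
G(6) = mex{1,0} = 2
G(7) = mex{1,0} = 2
G_C(7) = 2.
Combined Grundy value = 0 ⊕ 2 ⊕ 2 = 0.

0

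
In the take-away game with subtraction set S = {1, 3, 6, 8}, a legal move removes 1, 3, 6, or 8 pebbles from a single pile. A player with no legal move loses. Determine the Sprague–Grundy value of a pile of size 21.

n :  0  1  2  3  4  5  6  7  8  9 10 11 12 13 14 15 16 17 18 19 20 21
G :  0  1  0  1  0  1  2  3  2  0  1  0  1  0  1  2  3  2  0  1  0  1

1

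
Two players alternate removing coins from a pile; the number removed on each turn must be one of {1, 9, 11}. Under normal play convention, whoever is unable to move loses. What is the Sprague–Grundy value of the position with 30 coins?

0

n :  0  1  2  3  4  5  6  7  8  9 10 11 12 13 14 15 16 17 18 19 20 21 22 23 24 25 26 27 28 29 30
G :  0  1  0  1  0  1  0  1  0  1  0  1  0  1  0  1  0  1  0  1  0  1  0  1  0  1  0  1  0  1  0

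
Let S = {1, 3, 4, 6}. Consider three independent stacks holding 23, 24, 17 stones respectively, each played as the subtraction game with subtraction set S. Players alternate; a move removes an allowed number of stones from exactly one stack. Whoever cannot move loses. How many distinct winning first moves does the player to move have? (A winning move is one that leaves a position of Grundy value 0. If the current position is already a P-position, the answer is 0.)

All stacks use S = {1, 3, 4, 6}:
G(0) = 0
G(1) = mex{0} = 1
G(2) = mex{1} = 0
G(3) = mex{0,0} = 1
G(4) = mex{1,1,0} = 2
G(5) = mex{2,0,1} = 3
G(6) = mex{3,1,0,0} = 2
G(7) = mex{2,2,1,1} = 0
G(8) = mex{0,3,2,0} = 1
G(9) = mex{1,2,3,1} = 0
G(10) = mex{0,0,2,2} = 1
G(11) = mex{1,1,0,3} = 2
G(12) = mex{2,0,1,2} = 3
G(13) = mex{3,1,0,0} = 2
G(14) = mex{2,2,1,1} = 0
G(15) = mex{0,3,2,0} = 1
G(16) = mex{1,2,3,1} = 0
G(17) = mex{0,0,2,2} = 1
G(18) = mex{1,1,0,3} = 2
G(19) = mex{2,0,1,2} = 3
G(20) = mex{3,1,0,0} = 2
G(21) = mex{2,2,1,1} = 0
G(22) = mex{0,3,2,0} = 1
G(23) = mex{1,2,3,1} = 0
G(24) = mex{0,0,2,2} = 1
Stack A: G(23) = 0.
Stack B: G(24) = 1.
Stack C: G(17) = 1.
Combined Grundy value = 0 ⊕ 1 ⊕ 1 = 0.
A winning move leaves total XOR = 0, i.e. changes one component's Grundy value g to g ⊕ X where X is the current total.
Stack A: target g' = 0⊕0 = 0, but every legal move changes the Grundy value (mex property), so 0 moves.
Stack B: target g' = 1⊕0 = 1, but every legal move changes the Grundy value (mex property), so 0 moves.
Stack C: target g' = 1⊕0 = 1, but every legal move changes the Grundy value (mex property), so 0 moves.

0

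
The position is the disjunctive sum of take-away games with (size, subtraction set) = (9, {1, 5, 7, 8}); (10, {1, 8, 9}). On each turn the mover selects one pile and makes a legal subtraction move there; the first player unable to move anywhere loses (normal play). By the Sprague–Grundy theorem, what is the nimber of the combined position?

1

Pile A, S = {1, 5, 7, 8}:
G(0) = 0
G(1) = mex{0} = 1
G(2) = mex{1} = 0
G(3) = mex{0} = 1
G(4) = mex{1} = 0
G(5) = mex{0,0} = 1
G(6) = mex{1,1} = 0
G(7) = mex{0,0,0} = 1
G(8) = mex{1,1,1,0} = 2
G(9) = mex{2,0,0,1} = 3
G_A(9) = 3.
Pile B, S = {1, 8, 9}:
n :  0  1  2  3  4  5  6  7  8  9 10
G :  0  1  0  1  0  1  0  1  2  3  2
G_B(10) = 2.
Combined Grundy value = 3 ⊕ 2 = 1.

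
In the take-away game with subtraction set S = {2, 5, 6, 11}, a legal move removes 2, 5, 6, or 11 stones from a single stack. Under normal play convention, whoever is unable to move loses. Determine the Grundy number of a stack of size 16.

0

n :  0  1  2  3  4  5  6  7  8  9 10 11 12 13 14 15 16
G :  0  0  1  1  0  2  1  3  0  2  1  3  2  2  3  3  0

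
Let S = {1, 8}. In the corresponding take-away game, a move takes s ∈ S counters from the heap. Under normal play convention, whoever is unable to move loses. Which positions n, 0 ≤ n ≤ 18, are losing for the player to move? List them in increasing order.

0, 2, 4, 6, 9, 11, 13, 15, 18

G(0) = 0
G(1) = mex{0} = 1
G(2) = mex{1} = 0
G(3) = mex{0} = 1
G(4) = mex{1} = 0
G(5) = mex{0} = 1
G(6) = mex{1} = 0
G(7) = mex{0} = 1
G(8) = mex{1,0} = 2
G(9) = mex{2,1} = 0
G(10) = mex{0,0} = 1
G(11) = mex{1,1} = 0
G(12) = mex{0,0} = 1
G(13) = mex{1,1} = 0
G(14) = mex{0,0} = 1
G(15) = mex{1,1} = 0
G(16) = mex{0,2} = 1
G(17) = mex{1,0} = 2
G(18) = mex{2,1} = 0
P-positions are exactly the n with G(n) = 0.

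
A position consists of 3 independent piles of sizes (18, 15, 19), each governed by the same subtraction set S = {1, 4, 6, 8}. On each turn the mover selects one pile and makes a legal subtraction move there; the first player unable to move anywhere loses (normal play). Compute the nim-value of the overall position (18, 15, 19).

All piles use S = {1, 4, 6, 8}:
n :  0  1  2  3  4  5  6  7  8  9 10 11 12 13 14 15 16 17 18 19
G :  0  1  0  1  2  0  1  0  1  2  3  2  0  1  0  1  2  0  1  0
Pile A: G(18) = 1.
Pile B: G(15) = 1.
Pile C: G(19) = 0.
Combined Grundy value = 1 ⊕ 1 ⊕ 0 = 0.

0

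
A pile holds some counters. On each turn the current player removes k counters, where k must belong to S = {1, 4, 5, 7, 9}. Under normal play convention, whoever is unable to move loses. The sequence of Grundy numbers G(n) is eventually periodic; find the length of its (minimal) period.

n :  0  1  2  3  4  5  6  7  8  9 10 11 12 13 14 15 16 17 18
G :  0  1  0  1  2  3  2  3  0  1  0  1  2  3  2  3  0  1  0
G(n+8) = G(n) holds for n = 0,…,8 (a full window of length max(S) = 9), so the sequence is purely periodic with period 8.

8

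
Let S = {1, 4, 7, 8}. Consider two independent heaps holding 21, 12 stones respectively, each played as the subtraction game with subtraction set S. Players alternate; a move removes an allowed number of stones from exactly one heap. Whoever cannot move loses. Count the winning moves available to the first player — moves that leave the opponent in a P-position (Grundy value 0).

All heaps use S = {1, 4, 7, 8}:
n :  0  1  2  3  4  5  6  7  8  9 10 11 12 13 14 15 16 17 18 19 20 21
G :  0  1  0  1  2  0  1  2  3  2  3  0  1  3  0  1  0  1  2  3  2  4
Heap A: G(21) = 4.
Heap B: G(12) = 1.
Combined Grundy value = 4 ⊕ 1 = 5.
A winning move leaves total XOR = 0, i.e. changes one component's Grundy value g to g ⊕ X where X is the current total.
Heap A: need g' = 4⊕5 = 1. Options: 21−1→G=2, 21−4→G=1, 21−7→G=0, 21−8→G=3. Hits: 1.
Heap B: need g' = 1⊕5 = 4. Options: 12−1→G=0, 12−4→G=3, 12−7→G=0, 12−8→G=2. Hits: 0.

1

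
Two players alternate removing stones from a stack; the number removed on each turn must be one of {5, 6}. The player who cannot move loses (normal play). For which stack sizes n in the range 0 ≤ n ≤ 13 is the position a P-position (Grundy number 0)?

0, 1, 2, 3, 4, 11, 12, 13

G(0) = 0
G(1) = mex{} = 0
G(2) = mex{} = 0
G(3) = mex{} = 0
G(4) = mex{} = 0
G(5) = mex{0} = 1
G(6) = mex{0,0} = 1
G(7) = mex{0,0} = 1
G(8) = mex{0,0} = 1
G(9) = mex{0,0} = 1
G(10) = mex{1,0} = 2
G(11) = mex{1,1} = 0
G(12) = mex{1,1} = 0
G(13) = mex{1,1} = 0
P-positions are exactly the n with G(n) = 0.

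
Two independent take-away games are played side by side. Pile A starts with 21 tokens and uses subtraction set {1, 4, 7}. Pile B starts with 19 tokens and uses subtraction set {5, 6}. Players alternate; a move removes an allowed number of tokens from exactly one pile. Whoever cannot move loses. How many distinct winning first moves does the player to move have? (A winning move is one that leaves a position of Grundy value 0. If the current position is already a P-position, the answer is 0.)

Pile A, S = {1, 4, 7}:
n :  0  1  2  3  4  5  6  7  8  9 10 11 12 13 14 15 16 17 18 19 20 21
G :  0  1  0  1  2  0  1  2  0  1  0  1  2  0  1  2  0  1  0  1  2  0
G_A(21) = 0.
Pile B, S = {5, 6}:
G(0) = 0
G(1) = mex{} = 0
G(2) = mex{} = 0
G(3) = mex{} = 0
G(4) = mex{} = 0
G(5) = mex{0} = 1
G(6) = mex{0,0} = 1
G(7) = mex{0,0} = 1
G(8) = mex{0,0} = 1
G(9) = mex{0,0} = 1
G(10) = mex{1,0} = 2
G(11) = mex{1,1} = 0
G(12) = mex{1,1} = 0
G(13) = mex{1,1} = 0
G(14) = mex{1,1} = 0
G(15) = mex{2,1} = 0
G(16) = mex{0,2} = 1
G(17) = mex{0,0} = 1
G(18) = mex{0,0} = 1
G(19) = mex{0,0} = 1
G_B(19) = 1.
Combined Grundy value = 0 ⊕ 1 = 1.
A winning move leaves total XOR = 0, i.e. changes one component's Grundy value g to g ⊕ X where X is the current total.
Pile A: need g' = 0⊕1 = 1. Options: 21−1→G=2, 21−4→G=1, 21−7→G=1. Hits: 2.
Pile B: need g' = 1⊕1 = 0. Options: 19−5→G=0, 19−6→G=0. Hits: 2.

4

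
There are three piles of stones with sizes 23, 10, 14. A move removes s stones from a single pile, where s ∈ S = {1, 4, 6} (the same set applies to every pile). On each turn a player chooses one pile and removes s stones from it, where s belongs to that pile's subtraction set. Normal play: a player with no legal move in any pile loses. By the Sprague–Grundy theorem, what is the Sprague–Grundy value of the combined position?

3

All piles use S = {1, 4, 6}:
n :  0  1  2  3  4  5  6  7  8  9 10 11 12 13 14 15 16 17 18 19 20 21 22 23
G :  0  1  0  1  2  0  1  0  1  2  0  1  0  1  2  0  1  0  1  2  0  1  0  1
Pile A: G(23) = 1.
Pile B: G(10) = 0.
Pile C: G(14) = 2.
Combined Grundy value = 1 ⊕ 0 ⊕ 2 = 3.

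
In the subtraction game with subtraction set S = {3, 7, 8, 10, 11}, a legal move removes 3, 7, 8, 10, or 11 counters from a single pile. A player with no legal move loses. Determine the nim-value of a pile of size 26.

n :  0  1  2  3  4  5  6  7  8  9 10 11 12 13 14 15 16 17 18 19 20 21 22 23 24 25 26
G :  0  0  0  1  1  1  0  2  2  1  3  3  2  2  4  0  3  5  1  0  0  0  1  1  1  2  2

2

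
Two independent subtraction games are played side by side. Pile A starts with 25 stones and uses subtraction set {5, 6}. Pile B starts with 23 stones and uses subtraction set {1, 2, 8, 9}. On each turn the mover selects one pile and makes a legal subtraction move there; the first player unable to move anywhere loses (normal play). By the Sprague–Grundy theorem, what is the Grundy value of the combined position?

0

Pile A, S = {5, 6}:
n :  0  1  2  3  4  5  6  7  8  9 10 11 12 13 14 15 16 17 18 19 20 21 22 23 24 25
G :  0  0  0  0  0  1  1  1  1  1  2  0  0  0  0  0  1  1  1  1  1  2  0  0  0  0
G_A(25) = 0.
Pile B, S = {1, 2, 8, 9}:
n :  0  1  2  3  4  5  6  7  8  9 10 11 12 13 14 15 16 17 18 19 20 21 22 23
G :  0  1  2  0  1  2  0  1  2  3  0  1  2  0  1  2  0  1  2  3  0  1  2  0
G_B(23) = 0.
Combined Grundy value = 0 ⊕ 0 = 0.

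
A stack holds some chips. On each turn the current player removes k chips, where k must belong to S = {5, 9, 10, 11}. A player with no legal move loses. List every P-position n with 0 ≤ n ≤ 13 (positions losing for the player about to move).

0, 1, 2, 3, 4

G(0) = 0
G(1) = mex{} = 0
G(2) = mex{} = 0
G(3) = mex{} = 0
G(4) = mex{} = 0
G(5) = mex{0} = 1
G(6) = mex{0} = 1
G(7) = mex{0} = 1
G(8) = mex{0} = 1
G(9) = mex{0,0} = 1
G(10) = mex{1,0,0} = 2
G(11) = mex{1,0,0,0} = 2
G(12) = mex{1,0,0,0} = 2
G(13) = mex{1,0,0,0} = 2
P-positions are exactly the n with G(n) = 0.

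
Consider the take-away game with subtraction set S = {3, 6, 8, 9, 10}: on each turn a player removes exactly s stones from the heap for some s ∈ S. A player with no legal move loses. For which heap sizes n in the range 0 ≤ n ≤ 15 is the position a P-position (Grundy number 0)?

0, 1, 2, 13, 14, 15

n :  0  1  2  3  4  5  6  7  8  9 10 11 12 13 14 15
G :  0  0  0  1  1  1  2  2  2  3  3  3  4  0  0  0
P-positions are exactly the n with G(n) = 0.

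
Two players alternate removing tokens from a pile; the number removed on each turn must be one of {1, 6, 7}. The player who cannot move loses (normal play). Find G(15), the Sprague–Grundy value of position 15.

1

G(0) = 0
G(1) = mex{0} = 1
G(2) = mex{1} = 0
G(3) = mex{0} = 1
G(4) = mex{1} = 0
G(5) = mex{0} = 1
G(6) = mex{1,0} = 2
G(7) = mex{2,1,0} = 3
G(8) = mex{3,0,1} = 2
G(9) = mex{2,1,0} = 3
G(10) = mex{3,0,1} = 2
G(11) = mex{2,1,0} = 3
G(12) = mex{3,2,1} = 0
G(13) = mex{0,3,2} = 1
G(14) = mex{1,2,3} = 0
G(15) = mex{0,3,2} = 1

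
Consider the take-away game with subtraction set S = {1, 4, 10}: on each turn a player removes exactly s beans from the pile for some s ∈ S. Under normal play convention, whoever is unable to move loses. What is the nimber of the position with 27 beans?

n :  0  1  2  3  4  5  6  7  8  9 10 11 12 13 14 15 16 17 18 19 20 21 22 23 24 25 26 27
G :  0  1  0  1  2  0  1  0  1  2  3  2  3  0  1  3  0  1  0  1  2  0  1  2  0  1  2  0

0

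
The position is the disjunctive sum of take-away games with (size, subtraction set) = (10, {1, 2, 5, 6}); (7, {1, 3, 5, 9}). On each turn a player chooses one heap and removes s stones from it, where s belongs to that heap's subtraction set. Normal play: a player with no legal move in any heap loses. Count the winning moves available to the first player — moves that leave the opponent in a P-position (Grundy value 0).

5

Heap A, S = {1, 2, 5, 6}:
n :  0  1  2  3  4  5  6  7  8  9 10
G :  0  1  2  0  1  2  3  0  1  2  0
G_A(10) = 0.
Heap B, S = {1, 3, 5, 9}:
G(0) = 0
G(1) = mex{0} = 1
G(2) = mex{1} = 0
G(3) = mex{0,0} = 1
G(4) = mex{1,1} = 0
G(5) = mex{0,0,0} = 1
G(6) = mex{1,1,1} = 0
G(7) = mex{0,0,0} = 1
G_B(7) = 1.
Combined Grundy value = 0 ⊕ 1 = 1.
A winning move leaves total XOR = 0, i.e. changes one component's Grundy value g to g ⊕ X where X is the current total.
Heap A: need g' = 0⊕1 = 1. Options: 10−1→G=2, 10−2→G=1, 10−5→G=2, 10−6→G=1. Hits: 2.
Heap B: need g' = 1⊕1 = 0. Options: 7−1→G=0, 7−3→G=0, 7−5→G=0. Hits: 3.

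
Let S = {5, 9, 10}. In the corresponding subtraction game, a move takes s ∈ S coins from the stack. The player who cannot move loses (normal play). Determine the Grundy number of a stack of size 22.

n :  0  1  2  3  4  5  6  7  8  9 10 11 12 13 14 15 16 17 18 19 20 21 22
G :  0  0  0  0  0  1  1  1  1  1  2  2  2  2  2  0  0  0  0  0  1  1  1

1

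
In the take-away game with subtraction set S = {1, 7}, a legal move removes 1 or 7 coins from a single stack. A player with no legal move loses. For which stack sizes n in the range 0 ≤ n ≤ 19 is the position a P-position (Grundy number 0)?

0, 2, 4, 6, 8, 10, 12, 14, 16, 18

G(0) = 0
G(1) = mex{0} = 1
G(2) = mex{1} = 0
G(3) = mex{0} = 1
G(4) = mex{1} = 0
G(5) = mex{0} = 1
G(6) = mex{1} = 0
G(7) = mex{0,0} = 1
G(8) = mex{1,1} = 0
G(9) = mex{0,0} = 1
G(10) = mex{1,1} = 0
G(11) = mex{0,0} = 1
G(12) = mex{1,1} = 0
G(13) = mex{0,0} = 1
G(14) = mex{1,1} = 0
G(15) = mex{0,0} = 1
G(16) = mex{1,1} = 0
G(17) = mex{0,0} = 1
G(18) = mex{1,1} = 0
G(19) = mex{0,0} = 1
P-positions are exactly the n with G(n) = 0.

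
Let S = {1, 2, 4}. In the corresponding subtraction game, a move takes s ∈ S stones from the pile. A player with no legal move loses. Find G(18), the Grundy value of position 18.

0

n :  0  1  2  3  4  5  6  7  8  9 10 11 12 13 14 15 16 17 18
G :  0  1  2  0  1  2  0  1  2  0  1  2  0  1  2  0  1  2  0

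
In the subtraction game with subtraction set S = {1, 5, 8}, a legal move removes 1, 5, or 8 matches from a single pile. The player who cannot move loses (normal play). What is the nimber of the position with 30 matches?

0

n :  0  1  2  3  4  5  6  7  8  9 10 11 12 13 14 15 16 17 18 19 20 21 22 23 24 25 26 27 28 29 30
G :  0  1  0  1  0  1  0  1  2  3  2  3  2  0  1  0  1  0  1  0  1  2  3  2  3  2  0  1  0  1  0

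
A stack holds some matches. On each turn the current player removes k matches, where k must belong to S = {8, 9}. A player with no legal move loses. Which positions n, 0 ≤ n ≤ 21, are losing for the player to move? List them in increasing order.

0, 1, 2, 3, 4, 5, 6, 7, 17, 18, 19, 20, 21

n :  0  1  2  3  4  5  6  7  8  9 10 11 12 13 14 15 16 17 18 19 20 21
G :  0  0  0  0  0  0  0  0  1  1  1  1  1  1  1  1  2  0  0  0  0  0
P-positions are exactly the n with G(n) = 0.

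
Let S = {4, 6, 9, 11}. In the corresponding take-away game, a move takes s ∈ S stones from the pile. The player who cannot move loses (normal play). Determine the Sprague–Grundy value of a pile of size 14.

3

n :  0  1  2  3  4  5  6  7  8  9 10 11 12 13 14
G :  0  0  0  0  1  1  1  1  2  2  2  2  3  3  3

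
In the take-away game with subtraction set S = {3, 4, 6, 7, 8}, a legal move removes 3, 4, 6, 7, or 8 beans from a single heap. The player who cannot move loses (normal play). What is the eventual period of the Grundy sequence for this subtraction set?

11

G(0) = 0
G(1) = mex{} = 0
G(2) = mex{} = 0
G(3) = mex{0} = 1
G(4) = mex{0,0} = 1
G(5) = mex{0,0} = 1
G(6) = mex{1,0,0} = 2
G(7) = mex{1,1,0,0} = 2
G(8) = mex{1,1,0,0,0} = 2
G(9) = mex{2,1,1,0,0} = 3
G(10) = mex{2,2,1,1,0} = 3
G(11) = mex{2,2,1,1,1} = 0
G(12) = mex{3,2,2,1,1} = 0
G(13) = mex{3,3,2,2,1} = 0
G(14) = mex{0,3,2,2,2} = 1
G(15) = mex{0,0,3,2,2} = 1
G(16) = mex{0,0,3,3,2} = 1
G(17) = mex{1,0,0,3,3} = 2
G(18) = mex{1,1,0,0,3} = 2
G(19) = mex{1,1,0,0,0} = 2
G(20) = mex{2,1,1,0,0} = 3
G(21) = mex{2,2,1,1,0} = 3
G(22) = mex{2,2,1,1,1} = 0
G(23) = mex{3,2,2,1,1} = 0
G(n+11) = G(n) holds for n = 0,…,7 (a full window of length max(S) = 8), so the sequence is purely periodic with period 11.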